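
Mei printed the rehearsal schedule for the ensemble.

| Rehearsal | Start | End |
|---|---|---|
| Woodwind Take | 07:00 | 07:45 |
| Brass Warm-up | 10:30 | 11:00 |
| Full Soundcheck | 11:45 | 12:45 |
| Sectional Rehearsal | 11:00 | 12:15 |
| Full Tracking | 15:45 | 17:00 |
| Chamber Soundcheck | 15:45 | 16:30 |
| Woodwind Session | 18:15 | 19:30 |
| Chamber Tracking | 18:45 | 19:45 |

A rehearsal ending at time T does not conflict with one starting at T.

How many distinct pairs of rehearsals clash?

3

Two intervals overlap when each starts before the other ends.
Sorted by start: Woodwind Take, Brass Warm-up, Sectional Rehearsal, Full Soundcheck, Full Tracking, Chamber Soundcheck, Woodwind Session, Chamber Tracking.
Brass Warm-up starts after Woodwind Take ends, so nothing later overlaps Woodwind Take either.
Sectional Rehearsal starts exactly when Brass Warm-up ends (back-to-back, no overlap), so nothing later overlaps Brass Warm-up either.
Full Soundcheck starts before Sectional Rehearsal ends → Sectional Rehearsal and Full Soundcheck overlap.
Full Tracking starts after Sectional Rehearsal ends, so nothing later overlaps Sectional Rehearsal either.
Full Tracking starts after Full Soundcheck ends, so nothing later overlaps Full Soundcheck either.
Chamber Soundcheck starts before Full Tracking ends → Full Tracking and Chamber Soundcheck overlap.
Woodwind Session starts after Full Tracking ends, so nothing later overlaps Full Tracking either.
Woodwind Session starts after Chamber Soundcheck ends, so nothing later overlaps Chamber Soundcheck either.
Chamber Tracking starts before Woodwind Session ends → Woodwind Session and Chamber Tracking overlap.
Overlapping pairs: Chamber Soundcheck & Full Tracking, Chamber Tracking & Woodwind Session, Full Soundcheck & Sectional Rehearsal — 3 in total.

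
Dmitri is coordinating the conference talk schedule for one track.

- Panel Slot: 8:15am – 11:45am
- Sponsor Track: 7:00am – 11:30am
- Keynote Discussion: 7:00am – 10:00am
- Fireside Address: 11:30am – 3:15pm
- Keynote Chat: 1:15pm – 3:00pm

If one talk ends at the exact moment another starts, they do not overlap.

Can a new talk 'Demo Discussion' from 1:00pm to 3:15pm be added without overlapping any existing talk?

Sponsor Track: ends 11:30am at or before Demo Discussion starts 1:00pm → clear.
Keynote Discussion: ends 10:00am at or before Demo Discussion starts 1:00pm → clear.
Panel Slot: ends 11:45am at or before Demo Discussion starts 1:00pm → clear.
Fireside Address: starts 11:30am before Demo Discussion ends 3:15pm, and ends 3:15pm after Demo Discussion starts 1:00pm → overlap.
Keynote Chat: starts 1:15pm before Demo Discussion ends 3:15pm, and ends 3:00pm after Demo Discussion starts 1:00pm → overlap.
Demo Discussion overlaps Keynote Chat, Fireside Address.

No — it overlaps Fireside Address, Keynote Chat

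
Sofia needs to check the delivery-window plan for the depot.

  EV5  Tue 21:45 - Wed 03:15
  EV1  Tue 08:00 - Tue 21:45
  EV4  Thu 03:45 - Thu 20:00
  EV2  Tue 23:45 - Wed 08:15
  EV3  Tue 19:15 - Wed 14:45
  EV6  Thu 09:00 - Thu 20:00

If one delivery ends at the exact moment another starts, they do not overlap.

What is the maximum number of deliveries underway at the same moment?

Sweep the timeline, counting +1 at each start and −1 at each end (ends before starts at a tie):
Tue 08:00 start EV1 → 1
Tue 19:15 start EV3 → 2
Tue 21:45 end EV1 → 1
Tue 21:45 start EV5 → 2
Tue 23:45 start EV2 → 3
Wed 03:15 end EV5 → 2
Wed 08:15 end EV2 → 1
Wed 14:45 end EV3 → 0
Thu 03:45 start EV4 → 1
Thu 09:00 start EV6 → 2
Thu 20:00 end EV4 → 1
Thu 20:00 end EV6 → 0
Peak is 3, at Tue 23:45 (EV2, EV3, EV5).

3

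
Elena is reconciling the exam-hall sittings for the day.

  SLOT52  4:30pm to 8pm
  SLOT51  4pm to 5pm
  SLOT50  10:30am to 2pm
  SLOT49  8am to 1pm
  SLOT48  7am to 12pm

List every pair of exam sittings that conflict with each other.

SLOT48 & SLOT49, SLOT48 & SLOT50, SLOT49 & SLOT50, SLOT51 & SLOT52

Two intervals overlap when each starts before the other ends.
Sorted by start: SLOT48, SLOT49, SLOT50, SLOT51, SLOT52.
SLOT49 starts before SLOT48 ends → SLOT48 and SLOT49 overlap.
SLOT50 starts before SLOT48 ends → SLOT48 and SLOT50 overlap.
SLOT51 starts after SLOT48 ends, so SLOT48 has no further overlaps.
SLOT50 starts before SLOT49 ends → SLOT49 and SLOT50 overlap.
SLOT51 starts after SLOT49 ends, so SLOT49 has no further overlaps.
SLOT51 starts after SLOT50 ends, so SLOT50 has no further overlaps.
SLOT52 starts before SLOT51 ends → SLOT51 and SLOT52 overlap.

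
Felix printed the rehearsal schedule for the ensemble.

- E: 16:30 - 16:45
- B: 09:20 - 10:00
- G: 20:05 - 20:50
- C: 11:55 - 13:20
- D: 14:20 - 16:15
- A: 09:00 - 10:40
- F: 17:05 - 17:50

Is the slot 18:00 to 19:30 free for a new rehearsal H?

Yes — the slot is free

A: ends 10:40 at or before H starts 18:00 → clear.
B: ends 10:00 at or before H starts 18:00 → clear.
C: ends 13:20 at or before H starts 18:00 → clear.
D: ends 16:15 at or before H starts 18:00 → clear.
E: ends 16:45 at or before H starts 18:00 → clear.
F: ends 17:50 at or before H starts 18:00 → clear.
G: starts 20:05 at or after H ends 19:30 → clear.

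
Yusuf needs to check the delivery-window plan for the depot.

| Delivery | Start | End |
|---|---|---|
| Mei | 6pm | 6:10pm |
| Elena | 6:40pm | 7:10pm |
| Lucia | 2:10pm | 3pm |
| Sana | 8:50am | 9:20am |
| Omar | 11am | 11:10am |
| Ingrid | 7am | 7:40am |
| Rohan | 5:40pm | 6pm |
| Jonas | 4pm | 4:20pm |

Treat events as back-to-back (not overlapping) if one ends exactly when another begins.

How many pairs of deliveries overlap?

Sorted by start: Ingrid, Sana, Omar, Lucia, Jonas, Rohan, Mei, Elena.
Sana starts after Ingrid ends, so Ingrid has no further overlaps.
Omar starts after Sana ends, so Sana has no further overlaps.
Lucia starts after Omar ends, so Omar has no further overlaps.
Jonas starts after Lucia ends, so Lucia has no further overlaps.
Rohan starts after Jonas ends, so Jonas has no further overlaps.
Mei starts exactly when Rohan ends (back-to-back, no overlap), so Rohan has no further overlaps.
Elena starts after Mei ends.
No pair overlaps.

0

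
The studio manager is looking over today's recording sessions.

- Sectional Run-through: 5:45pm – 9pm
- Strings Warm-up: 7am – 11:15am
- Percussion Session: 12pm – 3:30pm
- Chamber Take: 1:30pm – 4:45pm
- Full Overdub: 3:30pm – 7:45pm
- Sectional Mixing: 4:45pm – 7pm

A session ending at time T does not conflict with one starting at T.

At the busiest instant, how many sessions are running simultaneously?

Walk through starts and ends in time order (an end at T is processed before a start at T):
7am start Strings Warm-up → 1
11:15am end Strings Warm-up → 0
12pm start Percussion Session → 1
1:30pm start Chamber Take → 2
3:30pm end Percussion Session → 1
3:30pm start Full Overdub → 2
4:45pm end Chamber Take → 1
4:45pm start Sectional Mixing → 2
5:45pm start Sectional Run-through → 3
7pm end Sectional Mixing → 2
7:45pm end Full Overdub → 1
9pm end Sectional Run-through → 0
Peak is 3, at 5:45pm (Full Overdub, Sectional Mixing, Sectional Run-through).

3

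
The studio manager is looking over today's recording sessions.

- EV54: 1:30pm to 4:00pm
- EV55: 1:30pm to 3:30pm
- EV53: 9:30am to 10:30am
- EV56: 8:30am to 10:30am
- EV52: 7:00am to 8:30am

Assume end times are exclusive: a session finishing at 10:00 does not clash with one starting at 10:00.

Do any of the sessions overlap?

Two intervals overlap when each starts before the other ends.
Sorted by start: EV52, EV56, EV53, EV54, EV55.
EV56 starts exactly when EV52 ends (back-to-back, no overlap); EV52 is clear from here.
EV53 starts before EV56 ends → EV56 and EV53 overlap.
That's a conflict, so the schedule is not conflict-free.

Yes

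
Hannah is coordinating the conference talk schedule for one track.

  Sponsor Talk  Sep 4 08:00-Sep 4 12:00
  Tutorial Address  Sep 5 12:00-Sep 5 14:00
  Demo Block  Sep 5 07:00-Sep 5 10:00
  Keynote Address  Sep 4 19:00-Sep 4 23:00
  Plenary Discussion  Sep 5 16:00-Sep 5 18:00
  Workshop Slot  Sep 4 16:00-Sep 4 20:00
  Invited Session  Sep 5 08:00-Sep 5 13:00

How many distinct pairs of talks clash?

3

Sorted by start: Sponsor Talk, Workshop Slot, Keynote Address, Demo Block, Invited Session, Tutorial Address, Plenary Discussion.
Workshop Slot starts after Sponsor Talk ends, so Sponsor Talk has no further overlaps.
Keynote Address starts before Workshop Slot ends → Workshop Slot and Keynote Address overlap.
Demo Block starts after Workshop Slot ends, so Workshop Slot has no further overlaps.
Demo Block starts after Keynote Address ends, so Keynote Address has no further overlaps.
Invited Session starts before Demo Block ends → Demo Block and Invited Session overlap.
Tutorial Address starts after Demo Block ends, so Demo Block has no further overlaps.
Tutorial Address starts before Invited Session ends → Invited Session and Tutorial Address overlap.
Plenary Discussion starts after Invited Session ends.
Plenary Discussion starts after Tutorial Address ends.
Overlapping pairs: Demo Block & Invited Session, Invited Session & Tutorial Address, Keynote Address & Workshop Slot — 3 in total.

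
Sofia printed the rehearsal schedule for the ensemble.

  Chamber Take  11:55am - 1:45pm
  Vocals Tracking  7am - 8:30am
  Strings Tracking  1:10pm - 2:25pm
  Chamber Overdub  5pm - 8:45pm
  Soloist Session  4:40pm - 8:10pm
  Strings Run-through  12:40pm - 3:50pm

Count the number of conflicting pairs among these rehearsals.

4

Sorted by start: Vocals Tracking, Chamber Take, Strings Run-through, Strings Tracking, Soloist Session, Chamber Overdub.
Chamber Take starts after Vocals Tracking ends, so Vocals Tracking has no further overlaps.
Strings Run-through starts before Chamber Take ends → Chamber Take and Strings Run-through overlap.
Strings Tracking starts before Chamber Take ends → Chamber Take and Strings Tracking overlap.
Soloist Session starts after Chamber Take ends, so Chamber Take has no further overlaps.
Strings Tracking starts before Strings Run-through ends → Strings Run-through and Strings Tracking overlap.
Soloist Session starts after Strings Run-through ends, so Strings Run-through has no further overlaps.
Soloist Session starts after Strings Tracking ends, so Strings Tracking has no further overlaps.
Chamber Overdub starts before Soloist Session ends → Soloist Session and Chamber Overdub overlap.
Overlapping pairs: Chamber Overdub & Soloist Session, Chamber Take & Strings Run-through, Chamber Take & Strings Tracking, Strings Run-through & Strings Tracking — 4 in total.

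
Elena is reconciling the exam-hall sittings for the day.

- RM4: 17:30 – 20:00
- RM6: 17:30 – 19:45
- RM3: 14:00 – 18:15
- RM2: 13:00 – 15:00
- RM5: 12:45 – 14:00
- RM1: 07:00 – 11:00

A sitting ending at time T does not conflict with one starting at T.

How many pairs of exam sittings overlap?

Check each pair: they overlap iff neither finishes before the other starts.
Sorted by start: RM1, RM5, RM2, RM3, RM4, RM6.
RM5 starts after RM1 ends, so nothing later overlaps RM1 either.
RM2 starts before RM5 ends → RM5 and RM2 overlap.
RM3 starts exactly when RM5 ends (back-to-back, no overlap), so nothing later overlaps RM5 either.
RM3 starts before RM2 ends → RM2 and RM3 overlap.
RM4 starts after RM2 ends, so nothing later overlaps RM2 either.
RM4 starts before RM3 ends → RM3 and RM4 overlap.
RM6 starts before RM3 ends → RM3 and RM6 overlap.
RM6 starts before RM4 ends → RM4 and RM6 overlap.
Overlapping pairs: RM2 & RM3, RM2 & RM5, RM3 & RM4, RM3 & RM6, RM4 & RM6 — 5 in total.

5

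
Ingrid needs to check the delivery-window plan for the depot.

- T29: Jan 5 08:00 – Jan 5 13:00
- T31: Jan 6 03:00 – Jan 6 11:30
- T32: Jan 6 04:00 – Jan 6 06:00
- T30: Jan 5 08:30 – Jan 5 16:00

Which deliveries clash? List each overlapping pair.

T29 & T30, T31 & T32

Check each pair: they overlap iff neither finishes before the other starts.
Sorted by start: T29, T30, T31, T32.
T30 starts before T29 ends → T29 and T30 overlap.
T31 starts after T29 ends, so nothing later overlaps T29 either.
T31 starts after T30 ends, so nothing later overlaps T30 either.
T32 starts before T31 ends → T31 and T32 overlap.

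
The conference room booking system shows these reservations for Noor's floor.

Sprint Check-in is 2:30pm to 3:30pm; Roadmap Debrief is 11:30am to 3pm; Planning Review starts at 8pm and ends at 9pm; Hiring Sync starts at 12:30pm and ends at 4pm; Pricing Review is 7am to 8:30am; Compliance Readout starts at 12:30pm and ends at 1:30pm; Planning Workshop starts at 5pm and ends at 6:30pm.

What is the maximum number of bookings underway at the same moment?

Sweep the timeline, counting +1 at each start and −1 at each end (ends before starts at a tie):
7am start Pricing Review → 1
8:30am end Pricing Review → 0
11:30am start Roadmap Debrief → 1
12:30pm start Compliance Readout → 2
12:30pm start Hiring Sync → 3
1:30pm end Compliance Readout → 2
2:30pm start Sprint Check-in → 3
3pm end Roadmap Debrief → 2
3:30pm end Sprint Check-in → 1
4pm end Hiring Sync → 0
5pm start Planning Workshop → 1
6:30pm end Planning Workshop → 0
8pm start Planning Review → 1
9pm end Planning Review → 0
Peak is 3, at 12:30pm (Compliance Readout, Hiring Sync, Roadmap Debrief).

3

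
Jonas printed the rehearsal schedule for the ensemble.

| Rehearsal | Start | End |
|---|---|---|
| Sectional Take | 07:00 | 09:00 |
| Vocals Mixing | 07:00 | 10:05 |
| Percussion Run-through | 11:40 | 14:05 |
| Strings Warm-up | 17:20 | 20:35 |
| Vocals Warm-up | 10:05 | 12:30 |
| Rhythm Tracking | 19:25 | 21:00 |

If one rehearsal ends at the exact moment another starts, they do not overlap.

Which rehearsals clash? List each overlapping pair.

Percussion Run-through & Vocals Warm-up, Rhythm Tracking & Strings Warm-up, Sectional Take & Vocals Mixing

Check each pair: they overlap iff neither finishes before the other starts.
Sorted by start: Sectional Take, Vocals Mixing, Vocals Warm-up, Percussion Run-through, Strings Warm-up, Rhythm Tracking.
Vocals Mixing starts before Sectional Take ends → Sectional Take and Vocals Mixing overlap.
Vocals Warm-up starts after Sectional Take ends; Sectional Take is clear from here.
Vocals Warm-up starts exactly when Vocals Mixing ends (back-to-back, no overlap); Vocals Mixing is clear from here.
Percussion Run-through starts before Vocals Warm-up ends → Vocals Warm-up and Percussion Run-through overlap.
Strings Warm-up starts after Vocals Warm-up ends; Vocals Warm-up is clear from here.
Strings Warm-up starts after Percussion Run-through ends; Percussion Run-through is clear from here.
Rhythm Tracking starts before Strings Warm-up ends → Strings Warm-up and Rhythm Tracking overlap.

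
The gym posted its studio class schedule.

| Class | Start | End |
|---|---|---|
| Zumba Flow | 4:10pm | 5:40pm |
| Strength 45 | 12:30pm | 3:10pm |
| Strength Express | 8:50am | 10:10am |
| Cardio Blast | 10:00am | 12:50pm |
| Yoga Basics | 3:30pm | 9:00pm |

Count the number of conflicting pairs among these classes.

3

Sorted by start: Strength Express, Cardio Blast, Strength 45, Yoga Basics, Zumba Flow.
Cardio Blast starts before Strength Express ends → Strength Express and Cardio Blast overlap.
Strength 45 starts after Strength Express ends — done with Strength Express.
Strength 45 starts before Cardio Blast ends → Cardio Blast and Strength 45 overlap.
Yoga Basics starts after Cardio Blast ends — done with Cardio Blast.
Yoga Basics starts after Strength 45 ends — done with Strength 45.
Zumba Flow starts before Yoga Basics ends → Yoga Basics and Zumba Flow overlap.
Overlapping pairs: Cardio Blast & Strength 45, Cardio Blast & Strength Express, Yoga Basics & Zumba Flow — 3 in total.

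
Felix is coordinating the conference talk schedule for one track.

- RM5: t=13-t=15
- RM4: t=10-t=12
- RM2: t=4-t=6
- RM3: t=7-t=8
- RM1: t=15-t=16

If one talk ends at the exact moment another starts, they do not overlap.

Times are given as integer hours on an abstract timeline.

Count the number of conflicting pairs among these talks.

0

Sorted by start: RM2, RM3, RM4, RM5, RM1.
RM3 starts after RM2 ends, so nothing later overlaps RM2 either.
RM4 starts after RM3 ends, so nothing later overlaps RM3 either.
RM5 starts after RM4 ends, so nothing later overlaps RM4 either.
RM1 starts exactly when RM5 ends (back-to-back, no overlap).
No pair overlaps.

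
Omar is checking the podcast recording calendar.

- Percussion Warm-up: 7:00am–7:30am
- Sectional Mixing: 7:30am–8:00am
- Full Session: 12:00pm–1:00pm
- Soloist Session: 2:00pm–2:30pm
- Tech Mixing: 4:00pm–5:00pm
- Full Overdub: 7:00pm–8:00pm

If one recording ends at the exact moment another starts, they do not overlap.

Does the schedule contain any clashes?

Two intervals overlap when each starts before the other ends.
Sorted by start: Percussion Warm-up, Sectional Mixing, Full Session, Soloist Session, Tech Mixing, Full Overdub.
Sectional Mixing starts exactly when Percussion Warm-up ends (back-to-back, no overlap), so Percussion Warm-up has no further overlaps.
Full Session starts after Sectional Mixing ends, so Sectional Mixing has no further overlaps.
Soloist Session starts after Full Session ends, so Full Session has no further overlaps.
Tech Mixing starts after Soloist Session ends, so Soloist Session has no further overlaps.
Full Overdub starts after Tech Mixing ends.
Every pair is clear; the schedule has no overlaps.

No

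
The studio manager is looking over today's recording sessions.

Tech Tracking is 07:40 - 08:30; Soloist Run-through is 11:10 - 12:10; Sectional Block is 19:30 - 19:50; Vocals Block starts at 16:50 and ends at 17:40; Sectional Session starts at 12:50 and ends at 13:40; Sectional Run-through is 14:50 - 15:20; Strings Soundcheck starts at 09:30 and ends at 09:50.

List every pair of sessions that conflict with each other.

Sorted by start: Tech Tracking, Strings Soundcheck, Soloist Run-through, Sectional Session, Sectional Run-through, Vocals Block, Sectional Block.
Strings Soundcheck starts after Tech Tracking ends, so Tech Tracking has no further overlaps.
Soloist Run-through starts after Strings Soundcheck ends, so Strings Soundcheck has no further overlaps.
Sectional Session starts after Soloist Run-through ends, so Soloist Run-through has no further overlaps.
Sectional Run-through starts after Sectional Session ends, so Sectional Session has no further overlaps.
Vocals Block starts after Sectional Run-through ends, so Sectional Run-through has no further overlaps.
Sectional Block starts after Vocals Block ends.

no overlapping pairs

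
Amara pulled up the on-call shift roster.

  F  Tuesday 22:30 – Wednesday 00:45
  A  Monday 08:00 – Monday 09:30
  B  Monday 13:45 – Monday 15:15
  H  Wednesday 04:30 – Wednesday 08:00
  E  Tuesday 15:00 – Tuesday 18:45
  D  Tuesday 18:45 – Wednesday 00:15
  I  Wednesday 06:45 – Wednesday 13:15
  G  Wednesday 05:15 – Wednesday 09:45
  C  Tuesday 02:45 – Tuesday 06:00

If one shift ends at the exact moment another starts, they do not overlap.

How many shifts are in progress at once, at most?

3

Sweep the timeline, counting +1 at each start and −1 at each end (ends before starts at a tie):
Monday 08:00 start A → 1
Monday 09:30 end A → 0
Monday 13:45 start B → 1
Monday 15:15 end B → 0
Tuesday 02:45 start C → 1
Tuesday 06:00 end C → 0
Tuesday 15:00 start E → 1
Tuesday 18:45 end E → 0
Tuesday 18:45 start D → 1
Tuesday 22:30 start F → 2
Wednesday 00:15 end D → 1
Wednesday 00:45 end F → 0
Wednesday 04:30 start H → 1
Wednesday 05:15 start G → 2
Wednesday 06:45 start I → 3
Wednesday 08:00 end H → 2
Wednesday 09:45 end G → 1
Wednesday 13:15 end I → 0
Peak is 3, at Wednesday 06:45 (G, H, I).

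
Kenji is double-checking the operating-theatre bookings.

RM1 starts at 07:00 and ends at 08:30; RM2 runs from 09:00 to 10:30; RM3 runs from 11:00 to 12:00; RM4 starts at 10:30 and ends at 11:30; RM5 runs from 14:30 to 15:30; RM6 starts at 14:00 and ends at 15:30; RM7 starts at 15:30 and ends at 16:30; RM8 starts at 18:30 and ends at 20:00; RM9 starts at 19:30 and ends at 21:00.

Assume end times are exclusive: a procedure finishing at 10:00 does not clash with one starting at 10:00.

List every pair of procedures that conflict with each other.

RM3 & RM4, RM5 & RM6, RM8 & RM9

Sorted by start: RM1, RM2, RM4, RM3, RM6, RM5, RM7, RM8, RM9.
RM2 starts after RM1 ends, so RM1 has no further overlaps.
RM4 starts exactly when RM2 ends (back-to-back, no overlap), so RM2 has no further overlaps.
RM3 starts before RM4 ends → RM4 and RM3 overlap.
RM6 starts after RM4 ends, so RM4 has no further overlaps.
RM6 starts after RM3 ends, so RM3 has no further overlaps.
RM5 starts before RM6 ends → RM6 and RM5 overlap.
RM7 starts exactly when RM6 ends (back-to-back, no overlap), so RM6 has no further overlaps.
RM7 starts exactly when RM5 ends (back-to-back, no overlap), so RM5 has no further overlaps.
RM8 starts after RM7 ends, so RM7 has no further overlaps.
RM9 starts before RM8 ends → RM8 and RM9 overlap.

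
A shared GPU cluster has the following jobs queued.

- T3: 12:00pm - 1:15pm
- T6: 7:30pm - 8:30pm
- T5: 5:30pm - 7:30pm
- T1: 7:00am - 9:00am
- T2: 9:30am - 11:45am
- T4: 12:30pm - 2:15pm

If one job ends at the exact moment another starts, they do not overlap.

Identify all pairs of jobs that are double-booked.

T3 & T4

Sorted by start: T1, T2, T3, T4, T5, T6.
T2 starts after T1 ends; T1 is clear from here.
T3 starts after T2 ends; T2 is clear from here.
T4 starts before T3 ends → T3 and T4 overlap.
T5 starts after T3 ends; T3 is clear from here.
T5 starts after T4 ends; T4 is clear from here.
T6 starts exactly when T5 ends (back-to-back, no overlap).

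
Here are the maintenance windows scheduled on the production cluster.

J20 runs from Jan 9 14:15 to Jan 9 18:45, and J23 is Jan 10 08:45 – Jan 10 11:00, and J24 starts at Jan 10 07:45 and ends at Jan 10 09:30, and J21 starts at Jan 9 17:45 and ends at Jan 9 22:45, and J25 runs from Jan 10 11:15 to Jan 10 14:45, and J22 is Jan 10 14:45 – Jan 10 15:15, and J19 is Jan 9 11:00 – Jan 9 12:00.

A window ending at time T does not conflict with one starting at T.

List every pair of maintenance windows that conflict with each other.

J20 & J21, J23 & J24

Sorted by start: J19, J20, J21, J24, J23, J25, J22.
J20 starts after J19 ends; J19 is clear from here.
J21 starts before J20 ends → J20 and J21 overlap.
J24 starts after J20 ends; J20 is clear from here.
J24 starts after J21 ends; J21 is clear from here.
J23 starts before J24 ends → J24 and J23 overlap.
J25 starts after J24 ends; J24 is clear from here.
J25 starts after J23 ends; J23 is clear from here.
J22 starts exactly when J25 ends (back-to-back, no overlap).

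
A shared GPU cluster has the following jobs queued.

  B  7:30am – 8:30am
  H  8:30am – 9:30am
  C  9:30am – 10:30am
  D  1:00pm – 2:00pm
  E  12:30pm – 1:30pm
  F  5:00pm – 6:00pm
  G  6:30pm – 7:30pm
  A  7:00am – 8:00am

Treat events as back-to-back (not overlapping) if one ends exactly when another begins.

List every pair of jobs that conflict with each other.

Sorted by start: A, B, H, C, E, D, F, G.
B starts before A ends → A and B overlap.
H starts after A ends; A is clear from here.
H starts exactly when B ends (back-to-back, no overlap); B is clear from here.
C starts exactly when H ends (back-to-back, no overlap); H is clear from here.
E starts after C ends; C is clear from here.
D starts before E ends → E and D overlap.
F starts after E ends; E is clear from here.
F starts after D ends; D is clear from here.
G starts after F ends.

A & B, D & E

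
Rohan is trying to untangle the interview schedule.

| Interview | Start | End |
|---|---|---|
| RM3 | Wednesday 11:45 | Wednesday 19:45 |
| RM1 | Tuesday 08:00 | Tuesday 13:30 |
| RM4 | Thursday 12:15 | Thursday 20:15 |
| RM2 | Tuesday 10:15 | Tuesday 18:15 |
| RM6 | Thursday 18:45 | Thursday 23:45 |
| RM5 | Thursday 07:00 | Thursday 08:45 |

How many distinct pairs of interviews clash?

Check each pair: they overlap iff neither finishes before the other starts.
Sorted by start: RM1, RM2, RM3, RM5, RM4, RM6.
RM2 starts before RM1 ends → RM1 and RM2 overlap.
RM3 starts after RM1 ends, so RM1 has no further overlaps.
RM3 starts after RM2 ends, so RM2 has no further overlaps.
RM5 starts after RM3 ends, so RM3 has no further overlaps.
RM4 starts after RM5 ends, so RM5 has no further overlaps.
RM6 starts before RM4 ends → RM4 and RM6 overlap.
Overlapping pairs: RM1 & RM2, RM4 & RM6 — 2 in total.

2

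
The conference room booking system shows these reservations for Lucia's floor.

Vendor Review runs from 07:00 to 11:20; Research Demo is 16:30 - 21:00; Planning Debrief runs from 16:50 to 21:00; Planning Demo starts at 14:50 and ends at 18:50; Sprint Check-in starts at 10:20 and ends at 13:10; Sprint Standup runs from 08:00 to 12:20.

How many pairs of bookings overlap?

Two intervals overlap when each starts before the other ends.
Sorted by start: Vendor Review, Sprint Standup, Sprint Check-in, Planning Demo, Research Demo, Planning Debrief.
Sprint Standup starts before Vendor Review ends → Vendor Review and Sprint Standup overlap.
Sprint Check-in starts before Vendor Review ends → Vendor Review and Sprint Check-in overlap.
Planning Demo starts after Vendor Review ends, so nothing later overlaps Vendor Review either.
Sprint Check-in starts before Sprint Standup ends → Sprint Standup and Sprint Check-in overlap.
Planning Demo starts after Sprint Standup ends, so nothing later overlaps Sprint Standup either.
Planning Demo starts after Sprint Check-in ends, so nothing later overlaps Sprint Check-in either.
Research Demo starts before Planning Demo ends → Planning Demo and Research Demo overlap.
Planning Debrief starts before Planning Demo ends → Planning Demo and Planning Debrief overlap.
Planning Debrief starts before Research Demo ends → Research Demo and Planning Debrief overlap.
Overlapping pairs: Planning Debrief & Planning Demo, Planning Debrief & Research Demo, Planning Demo & Research Demo, Sprint Check-in & Sprint Standup, Sprint Check-in & Vendor Review, Sprint Standup & Vendor Review — 6 in total.

6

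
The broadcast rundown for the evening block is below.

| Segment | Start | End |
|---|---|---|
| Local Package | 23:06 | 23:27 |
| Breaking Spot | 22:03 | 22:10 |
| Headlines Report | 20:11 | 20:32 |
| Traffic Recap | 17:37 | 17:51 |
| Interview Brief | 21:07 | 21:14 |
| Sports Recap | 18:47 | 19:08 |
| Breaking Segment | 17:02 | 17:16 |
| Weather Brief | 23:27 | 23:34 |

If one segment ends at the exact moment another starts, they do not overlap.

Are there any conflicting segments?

Check each pair: they overlap iff neither finishes before the other starts.
Sorted by start: Breaking Segment, Traffic Recap, Sports Recap, Headlines Report, Interview Brief, Breaking Spot, Local Package, Weather Brief.
Traffic Recap starts after Breaking Segment ends; Breaking Segment is clear from here.
Sports Recap starts after Traffic Recap ends; Traffic Recap is clear from here.
Headlines Report starts after Sports Recap ends; Sports Recap is clear from here.
Interview Brief starts after Headlines Report ends; Headlines Report is clear from here.
Breaking Spot starts after Interview Brief ends; Interview Brief is clear from here.
Local Package starts after Breaking Spot ends; Breaking Spot is clear from here.
Weather Brief starts exactly when Local Package ends (back-to-back, no overlap).
Every pair is clear; the schedule has no overlaps.

No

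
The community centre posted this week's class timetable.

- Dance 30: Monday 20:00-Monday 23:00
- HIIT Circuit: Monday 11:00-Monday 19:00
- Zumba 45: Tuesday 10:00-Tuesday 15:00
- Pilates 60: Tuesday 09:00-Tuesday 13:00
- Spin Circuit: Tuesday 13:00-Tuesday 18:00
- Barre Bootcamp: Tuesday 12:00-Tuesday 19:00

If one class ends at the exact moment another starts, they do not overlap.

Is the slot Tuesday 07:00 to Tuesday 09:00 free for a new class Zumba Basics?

HIIT Circuit: ends Monday 19:00 at or before Zumba Basics starts Tuesday 07:00 → clear.
Dance 30: ends Monday 23:00 at or before Zumba Basics starts Tuesday 07:00 → clear.
Pilates 60: starts Tuesday 09:00 at or after Zumba Basics ends Tuesday 09:00 → clear.
Zumba 45: starts Tuesday 10:00 at or after Zumba Basics ends Tuesday 09:00 → clear.
Barre Bootcamp: starts Tuesday 12:00 at or after Zumba Basics ends Tuesday 09:00 → clear.
Spin Circuit: starts Tuesday 13:00 at or after Zumba Basics ends Tuesday 09:00 → clear.

Yes — the slot is free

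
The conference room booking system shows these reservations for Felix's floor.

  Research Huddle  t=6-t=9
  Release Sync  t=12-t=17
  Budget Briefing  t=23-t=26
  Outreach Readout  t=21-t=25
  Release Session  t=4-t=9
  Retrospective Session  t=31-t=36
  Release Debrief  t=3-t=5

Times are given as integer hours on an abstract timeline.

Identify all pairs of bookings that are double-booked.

Budget Briefing & Outreach Readout, Release Debrief & Release Session, Release Session & Research Huddle

Sorted by start: Release Debrief, Release Session, Research Huddle, Release Sync, Outreach Readout, Budget Briefing, Retrospective Session.
Release Session starts before Release Debrief ends → Release Debrief and Release Session overlap.
Research Huddle starts after Release Debrief ends; Release Debrief is clear from here.
Research Huddle starts before Release Session ends → Release Session and Research Huddle overlap.
Release Sync starts after Release Session ends; Release Session is clear from here.
Release Sync starts after Research Huddle ends; Research Huddle is clear from here.
Outreach Readout starts after Release Sync ends; Release Sync is clear from here.
Budget Briefing starts before Outreach Readout ends → Outreach Readout and Budget Briefing overlap.
Retrospective Session starts after Outreach Readout ends.
Retrospective Session starts after Budget Briefing ends.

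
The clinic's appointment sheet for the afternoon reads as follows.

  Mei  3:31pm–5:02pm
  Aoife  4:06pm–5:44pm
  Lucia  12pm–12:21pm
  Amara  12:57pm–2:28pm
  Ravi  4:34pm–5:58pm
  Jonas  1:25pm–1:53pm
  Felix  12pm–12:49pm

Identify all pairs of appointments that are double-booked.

Check each pair: they overlap iff neither finishes before the other starts.
Sorted by start: Lucia, Felix, Amara, Jonas, Mei, Aoife, Ravi.
Felix starts before Lucia ends → Lucia and Felix overlap.
Amara starts after Lucia ends; Lucia is clear from here.
Amara starts after Felix ends; Felix is clear from here.
Jonas starts before Amara ends → Amara and Jonas overlap.
Mei starts after Amara ends; Amara is clear from here.
Mei starts after Jonas ends; Jonas is clear from here.
Aoife starts before Mei ends → Mei and Aoife overlap.
Ravi starts before Mei ends → Mei and Ravi overlap.
Ravi starts before Aoife ends → Aoife and Ravi overlap.

Amara & Jonas, Aoife & Mei, Aoife & Ravi, Felix & Lucia, Mei & Ravi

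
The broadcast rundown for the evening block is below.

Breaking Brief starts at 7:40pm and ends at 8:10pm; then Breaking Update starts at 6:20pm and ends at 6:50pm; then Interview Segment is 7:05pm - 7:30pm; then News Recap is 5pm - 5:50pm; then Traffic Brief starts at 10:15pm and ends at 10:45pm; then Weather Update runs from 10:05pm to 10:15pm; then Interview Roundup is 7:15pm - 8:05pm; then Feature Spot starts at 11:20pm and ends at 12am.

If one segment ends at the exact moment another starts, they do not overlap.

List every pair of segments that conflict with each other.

Check each pair: they overlap iff neither finishes before the other starts.
Sorted by start: News Recap, Breaking Update, Interview Segment, Interview Roundup, Breaking Brief, Weather Update, Traffic Brief, Feature Spot.
Breaking Update starts after News Recap ends; News Recap is clear from here.
Interview Segment starts after Breaking Update ends; Breaking Update is clear from here.
Interview Roundup starts before Interview Segment ends → Interview Segment and Interview Roundup overlap.
Breaking Brief starts after Interview Segment ends; Interview Segment is clear from here.
Breaking Brief starts before Interview Roundup ends → Interview Roundup and Breaking Brief overlap.
Weather Update starts after Interview Roundup ends; Interview Roundup is clear from here.
Weather Update starts after Breaking Brief ends; Breaking Brief is clear from here.
Traffic Brief starts exactly when Weather Update ends (back-to-back, no overlap); Weather Update is clear from here.
Feature Spot starts after Traffic Brief ends.

Breaking Brief & Interview Roundup, Interview Roundup & Interview Segment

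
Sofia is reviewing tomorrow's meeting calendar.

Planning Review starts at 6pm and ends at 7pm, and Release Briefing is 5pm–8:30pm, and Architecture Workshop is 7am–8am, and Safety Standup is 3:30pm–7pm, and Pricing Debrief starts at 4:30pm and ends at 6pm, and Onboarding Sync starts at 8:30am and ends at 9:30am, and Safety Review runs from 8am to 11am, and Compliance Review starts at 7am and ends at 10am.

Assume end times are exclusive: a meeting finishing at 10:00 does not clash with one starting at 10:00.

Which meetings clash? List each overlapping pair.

Sorted by start: Compliance Review, Architecture Workshop, Safety Review, Onboarding Sync, Safety Standup, Pricing Debrief, Release Briefing, Planning Review.
Architecture Workshop starts before Compliance Review ends → Compliance Review and Architecture Workshop overlap.
Safety Review starts before Compliance Review ends → Compliance Review and Safety Review overlap.
Onboarding Sync starts before Compliance Review ends → Compliance Review and Onboarding Sync overlap.
Safety Standup starts after Compliance Review ends, so Compliance Review has no further overlaps.
Safety Review starts exactly when Architecture Workshop ends (back-to-back, no overlap), so Architecture Workshop has no further overlaps.
Onboarding Sync starts before Safety Review ends → Safety Review and Onboarding Sync overlap.
Safety Standup starts after Safety Review ends, so Safety Review has no further overlaps.
Safety Standup starts after Onboarding Sync ends, so Onboarding Sync has no further overlaps.
Pricing Debrief starts before Safety Standup ends → Safety Standup and Pricing Debrief overlap.
Release Briefing starts before Safety Standup ends → Safety Standup and Release Briefing overlap.
Planning Review starts before Safety Standup ends → Safety Standup and Planning Review overlap.
Release Briefing starts before Pricing Debrief ends → Pricing Debrief and Release Briefing overlap.
Planning Review starts exactly when Pricing Debrief ends (back-to-back, no overlap).
Planning Review starts before Release Briefing ends → Release Briefing and Planning Review overlap.

Architecture Workshop & Compliance Review, Compliance Review & Onboarding Sync, Compliance Review & Safety Review, Onboarding Sync & Safety Review, Planning Review & Release Briefing, Planning Review & Safety Standup, Pricing Debrief & Release Briefing, Pricing Debrief & Safety Standup, Release Briefing & Safety Standup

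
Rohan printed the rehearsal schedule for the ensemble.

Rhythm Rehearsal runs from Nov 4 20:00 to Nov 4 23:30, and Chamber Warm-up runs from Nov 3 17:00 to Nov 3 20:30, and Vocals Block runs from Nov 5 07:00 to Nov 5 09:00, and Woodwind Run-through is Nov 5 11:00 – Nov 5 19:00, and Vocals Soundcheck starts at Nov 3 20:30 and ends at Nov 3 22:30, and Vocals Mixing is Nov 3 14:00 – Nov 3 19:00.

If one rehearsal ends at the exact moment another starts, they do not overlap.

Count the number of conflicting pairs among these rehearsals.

Two intervals overlap when each starts before the other ends.
Sorted by start: Vocals Mixing, Chamber Warm-up, Vocals Soundcheck, Rhythm Rehearsal, Vocals Block, Woodwind Run-through.
Chamber Warm-up starts before Vocals Mixing ends → Vocals Mixing and Chamber Warm-up overlap.
Vocals Soundcheck starts after Vocals Mixing ends; Vocals Mixing is clear from here.
Vocals Soundcheck starts exactly when Chamber Warm-up ends (back-to-back, no overlap); Chamber Warm-up is clear from here.
Rhythm Rehearsal starts after Vocals Soundcheck ends; Vocals Soundcheck is clear from here.
Vocals Block starts after Rhythm Rehearsal ends; Rhythm Rehearsal is clear from here.
Woodwind Run-through starts after Vocals Block ends.
Overlapping pairs: Chamber Warm-up & Vocals Mixing — 1 in total.

1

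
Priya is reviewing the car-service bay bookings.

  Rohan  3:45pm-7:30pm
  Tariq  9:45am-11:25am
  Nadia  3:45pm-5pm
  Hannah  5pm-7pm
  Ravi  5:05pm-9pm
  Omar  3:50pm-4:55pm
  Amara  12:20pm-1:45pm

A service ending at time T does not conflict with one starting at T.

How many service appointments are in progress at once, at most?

Sweep the timeline, counting +1 at each start and −1 at each end (ends before starts at a tie):
9:45am start Tariq → 1
11:25am end Tariq → 0
12:20pm start Amara → 1
1:45pm end Amara → 0
3:45pm start Nadia → 1
3:45pm start Rohan → 2
3:50pm start Omar → 3
4:55pm end Omar → 2
5pm end Nadia → 1
5pm start Hannah → 2
5:05pm start Ravi → 3
7pm end Hannah → 2
7:30pm end Rohan → 1
9pm end Ravi → 0
Peak is 3, at 3:50pm (Nadia, Omar, Rohan).

3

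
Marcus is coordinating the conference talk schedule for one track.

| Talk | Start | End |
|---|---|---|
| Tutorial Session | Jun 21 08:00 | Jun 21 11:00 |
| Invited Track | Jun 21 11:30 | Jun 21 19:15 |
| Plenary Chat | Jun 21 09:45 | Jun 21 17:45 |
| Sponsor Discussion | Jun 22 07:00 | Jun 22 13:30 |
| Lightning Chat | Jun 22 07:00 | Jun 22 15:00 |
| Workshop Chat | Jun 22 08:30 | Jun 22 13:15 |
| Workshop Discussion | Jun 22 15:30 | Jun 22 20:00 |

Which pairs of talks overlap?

Invited Track & Plenary Chat, Lightning Chat & Sponsor Discussion, Lightning Chat & Workshop Chat, Plenary Chat & Tutorial Session, Sponsor Discussion & Workshop Chat

Two intervals overlap when each starts before the other ends.
Sorted by start: Tutorial Session, Plenary Chat, Invited Track, Sponsor Discussion, Lightning Chat, Workshop Chat, Workshop Discussion.
Plenary Chat starts before Tutorial Session ends → Tutorial Session and Plenary Chat overlap.
Invited Track starts after Tutorial Session ends, so nothing later overlaps Tutorial Session either.
Invited Track starts before Plenary Chat ends → Plenary Chat and Invited Track overlap.
Sponsor Discussion starts after Plenary Chat ends, so nothing later overlaps Plenary Chat either.
Sponsor Discussion starts after Invited Track ends, so nothing later overlaps Invited Track either.
Lightning Chat starts before Sponsor Discussion ends → Sponsor Discussion and Lightning Chat overlap.
Workshop Chat starts before Sponsor Discussion ends → Sponsor Discussion and Workshop Chat overlap.
Workshop Discussion starts after Sponsor Discussion ends.
Workshop Chat starts before Lightning Chat ends → Lightning Chat and Workshop Chat overlap.
Workshop Discussion starts after Lightning Chat ends.
Workshop Discussion starts after Workshop Chat ends.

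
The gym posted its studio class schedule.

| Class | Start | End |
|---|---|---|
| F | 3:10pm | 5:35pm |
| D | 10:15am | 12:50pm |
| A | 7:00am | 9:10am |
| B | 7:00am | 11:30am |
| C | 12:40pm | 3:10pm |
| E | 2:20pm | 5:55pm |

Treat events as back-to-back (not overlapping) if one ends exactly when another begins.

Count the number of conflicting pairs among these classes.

5

Sorted by start: A, B, D, C, E, F.
B starts before A ends → A and B overlap.
D starts after A ends, so A has no further overlaps.
D starts before B ends → B and D overlap.
C starts after B ends, so B has no further overlaps.
C starts before D ends → D and C overlap.
E starts after D ends, so D has no further overlaps.
E starts before C ends → C and E overlap.
F starts exactly when C ends (back-to-back, no overlap).
F starts before E ends → E and F overlap.
Overlapping pairs: A & B, B & D, C & D, C & E, E & F — 5 in total.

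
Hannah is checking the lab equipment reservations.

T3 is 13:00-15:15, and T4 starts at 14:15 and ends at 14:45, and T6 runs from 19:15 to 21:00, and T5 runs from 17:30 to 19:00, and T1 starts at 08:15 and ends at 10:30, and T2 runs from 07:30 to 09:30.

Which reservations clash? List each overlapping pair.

Two intervals overlap when each starts before the other ends.
Sorted by start: T2, T1, T3, T4, T5, T6.
T1 starts before T2 ends → T2 and T1 overlap.
T3 starts after T2 ends, so T2 has no further overlaps.
T3 starts after T1 ends, so T1 has no further overlaps.
T4 starts before T3 ends → T3 and T4 overlap.
T5 starts after T3 ends, so T3 has no further overlaps.
T5 starts after T4 ends, so T4 has no further overlaps.
T6 starts after T5 ends.

T1 & T2, T3 & T4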